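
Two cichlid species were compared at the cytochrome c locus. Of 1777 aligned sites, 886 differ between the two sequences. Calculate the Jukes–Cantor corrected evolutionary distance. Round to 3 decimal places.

p = 886/1777 ≈ 0.498593.
d = −(3/4) ln(1 − 4p/3) = −0.75 ln(1 − 0.664791) = −0.75 ln(0.335209)
  = −0.75 × (-1.093001) = 0.819751 substitutions/site.

0.820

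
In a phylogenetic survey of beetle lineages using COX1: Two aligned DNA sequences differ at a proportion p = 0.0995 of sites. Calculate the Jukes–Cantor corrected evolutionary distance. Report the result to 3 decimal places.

d = −(3/4) ln(1 − 4p/3) = −0.75 ln(1 − 0.132667) = −0.75 ln(0.867333)
  = −0.75 × (-0.142332) = 0.106749 substitutions/site.

0.107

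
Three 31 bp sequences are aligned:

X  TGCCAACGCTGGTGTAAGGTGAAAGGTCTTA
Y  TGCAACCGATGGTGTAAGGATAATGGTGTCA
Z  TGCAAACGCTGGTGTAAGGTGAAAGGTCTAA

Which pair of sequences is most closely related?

X and Z

X–Y: 8/31 differ, p = 0.258, d = 0.316.
X–Z: 2/31 differ, p = 0.065, d = 0.067.
Y–Z: 7/31 differ, p = 0.226, d = 0.269.
The smallest distance is between X and Z.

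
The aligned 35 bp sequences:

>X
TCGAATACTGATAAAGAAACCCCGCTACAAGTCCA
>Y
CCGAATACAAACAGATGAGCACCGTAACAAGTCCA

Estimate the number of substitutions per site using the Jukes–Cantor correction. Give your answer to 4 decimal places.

0.4073

The sequences differ at 11 of 35 sites, so p = 11/35 ≈ 0.314286.
d = −(3/4) ln(1 − 4p/3) = −0.75 ln(1 − 0.419048) = −0.75 ln(0.580952)
  = −0.75 × (-0.543087) = 0.407315 substitutions/site.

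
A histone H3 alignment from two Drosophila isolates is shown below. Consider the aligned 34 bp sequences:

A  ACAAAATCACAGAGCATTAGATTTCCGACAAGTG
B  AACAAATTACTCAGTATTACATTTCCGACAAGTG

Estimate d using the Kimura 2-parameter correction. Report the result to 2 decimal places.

0.24

Of 34 sites, 2 differences are transitions and 5 are transversions, so P = 2/34 ≈ 0.058824 and Q = 5/34 ≈ 0.147059.
Under the Kimura two-parameter model, d = −½ ln(1 − 2P − Q) − ¼ ln(1 − 2Q).
1 − 2P − Q = 0.735293, giving −½ ln(0.735293) = 0.153743.
1 − 2Q = 0.705882, giving −¼ ln(0.705882) = 0.087077.
d = 0.153743 + 0.087077 = 0.240820.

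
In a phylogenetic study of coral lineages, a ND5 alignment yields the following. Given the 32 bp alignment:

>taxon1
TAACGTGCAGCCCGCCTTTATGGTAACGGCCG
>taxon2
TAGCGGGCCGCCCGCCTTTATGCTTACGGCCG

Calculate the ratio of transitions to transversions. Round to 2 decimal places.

Transitions are A↔G and C↔T; transversions are all other mismatches.
Transitions: 1. Transversions: 4.
R = 1/4 = 0.25.

0.25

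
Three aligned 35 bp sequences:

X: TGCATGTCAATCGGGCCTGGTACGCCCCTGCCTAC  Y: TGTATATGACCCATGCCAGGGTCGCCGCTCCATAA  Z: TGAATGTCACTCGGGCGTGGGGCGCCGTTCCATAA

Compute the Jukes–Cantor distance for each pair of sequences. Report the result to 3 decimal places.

d(X,Y) = 0.572, d(X,Z) = 0.360, d(Y,Z) = 0.360

X–Y: 14/35 sites differ → p = 0.4, d = −0.75 ln(1 − 0.533333) = 0.571605 ≈ 0.572.
X–Z: 10/35 sites differ → p ≈ 0.285714, d = −0.75 ln(1 − 0.380952) = 0.359679 ≈ 0.360.
Y–Z: 10/35 sites differ → p ≈ 0.285714, d = −0.75 ln(1 − 0.380952) = 0.359679 ≈ 0.360.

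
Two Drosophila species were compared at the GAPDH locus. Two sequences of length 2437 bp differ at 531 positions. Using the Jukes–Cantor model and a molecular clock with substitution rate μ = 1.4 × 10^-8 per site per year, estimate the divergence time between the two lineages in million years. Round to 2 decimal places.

p = 531/2437 ≈ 0.217891.
d = −(3/4) ln(1 − 4p/3) = −0.75 ln(1 − 0.290521) = −0.75 ln(0.709479)
  = −0.75 × (-0.343224) = 0.257418 substitutions/site.
Under a molecular clock d = 2μt, so t = d/(2μ) = 0.257418 / (2 × 1.4 × 10^-8) = 9.19 million years.

9.19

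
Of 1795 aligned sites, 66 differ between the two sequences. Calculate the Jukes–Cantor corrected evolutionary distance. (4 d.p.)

0.0377

p = 66/1795 ≈ 0.036769.
d = −(3/4) ln(1 − 4p/3) = −0.75 ln(1 − 0.049025) = −0.75 ln(0.950975)
  = −0.75 × (-0.050268) = 0.037701 substitutions/site.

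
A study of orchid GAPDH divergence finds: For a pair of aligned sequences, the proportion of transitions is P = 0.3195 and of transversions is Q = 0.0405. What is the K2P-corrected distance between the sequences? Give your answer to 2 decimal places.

0.59

Under the Kimura two-parameter model, d = −½ ln(1 − 2P − Q) − ¼ ln(1 − 2Q).
1 − 2P − Q = 0.3205, giving −½ ln(0.3205) = 0.568937.
1 − 2Q = 0.919, giving −¼ ln(0.919) = 0.021117.
d = 0.568937 + 0.021117 = 0.590054.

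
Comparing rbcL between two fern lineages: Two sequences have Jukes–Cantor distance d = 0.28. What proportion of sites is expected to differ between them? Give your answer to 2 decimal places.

0.23

p = (3/4)(1 − e^(−4d/3)) = 0.75 × (1 − e^(-0.373333)) = 0.75 × (1 − 0.688436) = 0.233673.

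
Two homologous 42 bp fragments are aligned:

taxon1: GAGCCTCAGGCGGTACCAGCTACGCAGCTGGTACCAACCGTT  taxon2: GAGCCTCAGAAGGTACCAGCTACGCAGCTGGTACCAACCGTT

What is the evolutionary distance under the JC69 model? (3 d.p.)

0.049

The sequences differ at 2 of 42 sites (10, 11), so p = 2/42 ≈ 0.047619.
d = −(3/4) ln(1 − 4p/3) = −0.75 ln(1 − 0.063492) = −0.75 ln(0.936508)
  = −0.75 × (-0.065597) = 0.049198 substitutions/site.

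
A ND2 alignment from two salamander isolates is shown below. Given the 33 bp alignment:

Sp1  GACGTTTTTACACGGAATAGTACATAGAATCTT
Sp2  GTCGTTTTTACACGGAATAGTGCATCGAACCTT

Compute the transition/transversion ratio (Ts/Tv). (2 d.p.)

Transitions are A↔G and C↔T; transversions are all other mismatches.
Transitions: 2. Transversions: 2.
R = 2/2 = 1.00.

1.00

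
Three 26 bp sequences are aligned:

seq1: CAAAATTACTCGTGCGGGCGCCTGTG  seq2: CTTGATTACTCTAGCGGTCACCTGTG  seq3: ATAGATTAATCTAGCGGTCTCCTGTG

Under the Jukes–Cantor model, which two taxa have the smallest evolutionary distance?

seq2 and seq3

seq1–seq2: 7/26 differ, p = 0.269, d = 0.334.
seq1–seq3: 8/26 differ, p = 0.308, d = 0.396.
seq2–seq3: 4/26 differ, p = 0.154, d = 0.172.
The smallest distance is between seq2 and seq3.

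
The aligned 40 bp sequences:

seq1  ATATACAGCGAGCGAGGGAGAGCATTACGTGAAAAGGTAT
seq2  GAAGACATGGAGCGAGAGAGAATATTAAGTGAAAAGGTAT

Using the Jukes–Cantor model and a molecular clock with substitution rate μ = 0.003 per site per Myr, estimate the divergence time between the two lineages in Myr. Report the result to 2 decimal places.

44.58

The sequences differ at 9 of 40 sites (1, 2, 4, 8, 9, 17, 22, 23, 28), so p = 9/40 = 0.225.
d = −(3/4) ln(1 − 4p/3) = −0.75 ln(1 − 0.3) = −0.75 ln(0.7)
  = −0.75 × (-0.356675) = 0.267506 substitutions/site.
Under a molecular clock d = 2μt, so t = d/(2μ) = 0.267506 / (2 × 0.003) = 44.58 Myr.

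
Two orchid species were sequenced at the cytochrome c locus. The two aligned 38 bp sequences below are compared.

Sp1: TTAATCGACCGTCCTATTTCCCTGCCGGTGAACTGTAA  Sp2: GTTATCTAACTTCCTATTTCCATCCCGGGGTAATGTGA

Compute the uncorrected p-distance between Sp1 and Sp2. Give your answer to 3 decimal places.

The sequences differ at 11 of 38 positions.
p = 11/38 = 0.289473… ≈ 0.289 (to 3 d.p.).

0.289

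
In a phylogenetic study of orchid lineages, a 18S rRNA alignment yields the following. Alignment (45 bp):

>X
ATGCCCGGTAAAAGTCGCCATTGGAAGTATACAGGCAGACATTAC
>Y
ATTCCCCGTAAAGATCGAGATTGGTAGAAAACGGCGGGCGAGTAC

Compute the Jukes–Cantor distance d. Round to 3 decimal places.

0.482

The sequences differ at 16 of 45 sites, so p = 16/45 ≈ 0.355556.
d = −(3/4) ln(1 − 4p/3) = −0.75 ln(1 − 0.474075) = −0.75 ln(0.525925)
  = −0.75 × (-0.642597) = 0.481948 substitutions/site.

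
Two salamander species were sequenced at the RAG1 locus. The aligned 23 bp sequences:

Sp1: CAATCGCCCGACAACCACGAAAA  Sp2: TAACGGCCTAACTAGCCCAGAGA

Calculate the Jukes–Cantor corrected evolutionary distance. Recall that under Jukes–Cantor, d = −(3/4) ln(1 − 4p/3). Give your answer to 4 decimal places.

0.7614

The sequences differ at 11 of 23 sites, so p = 11/23 ≈ 0.478261.
d = −(3/4) ln(1 − 4p/3) = −0.75 ln(1 − 0.637681) = −0.75 ln(0.362319)
  = −0.75 × (-1.015230) = 0.761423 substitutions/site.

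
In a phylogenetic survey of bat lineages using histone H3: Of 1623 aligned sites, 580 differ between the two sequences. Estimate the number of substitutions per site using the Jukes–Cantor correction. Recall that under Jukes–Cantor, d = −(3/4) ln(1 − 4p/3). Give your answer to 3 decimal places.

0.485

p = 580/1623 ≈ 0.357363.
d = −(3/4) ln(1 − 4p/3) = −0.75 ln(1 − 0.476484) = −0.75 ln(0.523516)
  = −0.75 × (-0.647188) = 0.485391 substitutions/site.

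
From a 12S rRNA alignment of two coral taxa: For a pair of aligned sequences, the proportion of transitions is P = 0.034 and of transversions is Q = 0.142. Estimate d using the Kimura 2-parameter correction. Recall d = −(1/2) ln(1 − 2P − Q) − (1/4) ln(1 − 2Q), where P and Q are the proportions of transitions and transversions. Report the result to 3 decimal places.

Under the Kimura two-parameter model, d = −½ ln(1 − 2P − Q) − ¼ ln(1 − 2Q).
1 − 2P − Q = 0.79, giving −½ ln(0.79) = 0.117861.
1 − 2Q = 0.716, giving −¼ ln(0.716) = 0.083519.
d = 0.117861 + 0.083519 = 0.201380.

0.201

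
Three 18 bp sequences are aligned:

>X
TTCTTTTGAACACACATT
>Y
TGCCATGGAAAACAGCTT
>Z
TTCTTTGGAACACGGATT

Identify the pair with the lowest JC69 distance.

X–Y: 7/18 differ, p = 0.389, d = 0.548.
X–Z: 3/18 differ, p = 0.167, d = 0.188.
Y–Z: 6/18 differ, p = 0.333, d = 0.441.
The smallest distance is between X and Z.

X and Z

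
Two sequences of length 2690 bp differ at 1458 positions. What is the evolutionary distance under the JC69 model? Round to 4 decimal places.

p = 1458/2690 ≈ 0.542007.
d = −(3/4) ln(1 − 4p/3) = −0.75 ln(1 − 0.722676) = −0.75 ln(0.277324)
  = −0.75 × (-1.282569) = 0.961927 substitutions/site.

0.9619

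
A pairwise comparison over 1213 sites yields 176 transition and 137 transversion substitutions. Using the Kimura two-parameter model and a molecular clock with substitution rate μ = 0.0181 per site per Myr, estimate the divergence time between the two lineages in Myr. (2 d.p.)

8.90

P = 176/1213 ≈ 0.145095 and Q = 137/1213 ≈ 0.112943.
Under the Kimura two-parameter model, d = −½ ln(1 − 2P − Q) − ¼ ln(1 − 2Q).
1 − 2P − Q = 0.596867, giving −½ ln(0.596867) = 0.258030.
1 − 2Q = 0.774114, giving −¼ ln(0.774114) = 0.064009.
d = 0.258030 + 0.064009 = 0.322039.
Under a molecular clock d = 2μt, so t = d/(2μ) = 0.322039 / (2 × 0.0181) = 8.90 Myr.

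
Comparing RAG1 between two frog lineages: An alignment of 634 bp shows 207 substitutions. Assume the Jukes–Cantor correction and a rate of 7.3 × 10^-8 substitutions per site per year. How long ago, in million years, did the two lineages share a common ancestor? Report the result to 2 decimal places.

p = 207/634 ≈ 0.326498.
d = −(3/4) ln(1 − 4p/3) = −0.75 ln(1 − 0.435331) = −0.75 ln(0.564669)
  = −0.75 × (-0.571516) = 0.428637 substitutions/site.
Under a molecular clock d = 2μt, so t = d/(2μ) = 0.428637 / (2 × 7.3 × 10^-8) = 2.94 million years.

2.94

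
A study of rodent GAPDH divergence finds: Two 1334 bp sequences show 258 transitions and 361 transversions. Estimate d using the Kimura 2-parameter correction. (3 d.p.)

P = 258/1334 ≈ 0.193403 and Q = 361/1334 ≈ 0.270615.
Under the Kimura two-parameter model, d = −½ ln(1 − 2P − Q) − ¼ ln(1 − 2Q).
1 − 2P − Q = 0.342579, giving −½ ln(0.342579) = 0.535626.
1 − 2Q = 0.45877, giving −¼ ln(0.45877) = 0.194802.
d = 0.535626 + 0.194802 = 0.730428.

0.730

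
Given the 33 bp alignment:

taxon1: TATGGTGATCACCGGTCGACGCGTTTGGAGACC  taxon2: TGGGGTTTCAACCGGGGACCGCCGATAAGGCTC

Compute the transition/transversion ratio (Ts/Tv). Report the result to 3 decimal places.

Transitions are A↔G and C↔T; transversions are all other mismatches.
Transitions: 7. Transversions: 11.
R = 7/11 = 0.636363… ≈ 0.636 (to 3 d.p.).

0.636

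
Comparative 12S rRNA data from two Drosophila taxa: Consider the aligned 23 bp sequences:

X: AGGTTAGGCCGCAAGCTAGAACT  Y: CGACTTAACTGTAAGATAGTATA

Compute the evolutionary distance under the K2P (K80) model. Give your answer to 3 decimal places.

Of 23 sites, 7 differences are transitions and 5 are transversions, so P = 7/23 ≈ 0.304348 and Q = 5/23 ≈ 0.217391.
Under the Kimura two-parameter model, d = −½ ln(1 − 2P − Q) − ¼ ln(1 − 2Q).
1 − 2P − Q = 0.173913, giving −½ ln(0.173913) = 0.874600.
1 − 2Q = 0.565218, giving −¼ ln(0.565218) = 0.142636.
d = 0.874600 + 0.142636 = 1.017236.

1.017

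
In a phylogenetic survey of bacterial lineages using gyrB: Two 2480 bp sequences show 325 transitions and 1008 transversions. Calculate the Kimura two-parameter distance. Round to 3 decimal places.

0.971

P = 325/2480 ≈ 0.131048 and Q = 1008/2480 ≈ 0.406452.
Under the Kimura two-parameter model, d = −½ ln(1 − 2P − Q) − ¼ ln(1 − 2Q).
1 − 2P − Q = 0.331452, giving −½ ln(0.331452) = 0.552136.
1 − 2Q = 0.187096, giving −¼ ln(0.187096) = 0.419033.
d = 0.552136 + 0.419033 = 0.971169.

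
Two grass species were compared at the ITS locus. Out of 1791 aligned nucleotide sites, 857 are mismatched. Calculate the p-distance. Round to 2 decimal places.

p = 857/1791 = 0.478503… ≈ 0.48 (to 2 d.p.).

0.48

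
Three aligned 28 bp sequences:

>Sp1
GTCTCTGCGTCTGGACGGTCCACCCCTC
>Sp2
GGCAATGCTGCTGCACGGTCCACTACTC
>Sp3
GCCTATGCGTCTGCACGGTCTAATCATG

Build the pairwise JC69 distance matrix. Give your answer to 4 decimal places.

Sp1–Sp2: 8/28 sites differ → p ≈ 0.285714, d = −0.75 ln(1 − 0.380952) = 0.359679 ≈ 0.3597.
Sp1–Sp3: 8/28 sites differ → p ≈ 0.285714, d = −0.75 ln(1 − 0.380952) = 0.359679 ≈ 0.3597.
Sp2–Sp3: 9/28 sites differ → p ≈ 0.321429, d = −0.75 ln(1 − 0.428572) = 0.419713 ≈ 0.4197.

d(Sp1,Sp2) = 0.3597, d(Sp1,Sp3) = 0.3597, d(Sp2,Sp3) = 0.4197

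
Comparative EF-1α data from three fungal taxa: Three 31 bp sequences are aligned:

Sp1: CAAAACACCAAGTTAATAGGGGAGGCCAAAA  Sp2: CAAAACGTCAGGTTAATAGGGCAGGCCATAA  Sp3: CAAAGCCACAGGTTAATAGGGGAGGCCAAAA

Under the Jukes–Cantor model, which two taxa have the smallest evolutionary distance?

Sp1–Sp2: 5/31 differ, p = 0.161, d = 0.182.
Sp1–Sp3: 4/31 differ, p = 0.129, d = 0.142.
Sp2–Sp3: 5/31 differ, p = 0.161, d = 0.182.
The smallest distance is between Sp1 and Sp3.

Sp1 and Sp3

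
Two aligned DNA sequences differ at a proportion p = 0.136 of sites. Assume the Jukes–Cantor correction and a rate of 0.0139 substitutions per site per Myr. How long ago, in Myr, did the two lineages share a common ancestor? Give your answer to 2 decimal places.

d = −(3/4) ln(1 − 4p/3) = −0.75 ln(1 − 0.181333) = −0.75 ln(0.818667)
  = −0.75 × (-0.200078) = 0.150059 substitutions/site.
Under a molecular clock d = 2μt, so t = d/(2μ) = 0.150059 / (2 × 0.0139) = 5.40 Myr.

5.40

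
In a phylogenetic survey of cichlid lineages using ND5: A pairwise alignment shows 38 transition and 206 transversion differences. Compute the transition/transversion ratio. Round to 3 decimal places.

R = 38/206 = 0.184466… ≈ 0.184 (to 3 d.p.).

0.184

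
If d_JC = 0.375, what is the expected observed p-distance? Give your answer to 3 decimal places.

0.295

p = (3/4)(1 − e^(−4d/3)) = 0.75 × (1 − e^(-0.5)) = 0.75 × (1 − 0.606531) = 0.295102.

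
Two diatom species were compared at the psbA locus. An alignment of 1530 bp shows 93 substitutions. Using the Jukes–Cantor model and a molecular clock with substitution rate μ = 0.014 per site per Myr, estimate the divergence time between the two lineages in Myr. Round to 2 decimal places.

2.26

p = 93/1530 ≈ 0.060784.
d = −(3/4) ln(1 − 4p/3) = −0.75 ln(1 − 0.081045) = −0.75 ln(0.918955)
  = −0.75 × (-0.084518) = 0.063389 substitutions/site.
Under a molecular clock d = 2μt, so t = d/(2μ) = 0.063389 / (2 × 0.014) = 2.26 Myr.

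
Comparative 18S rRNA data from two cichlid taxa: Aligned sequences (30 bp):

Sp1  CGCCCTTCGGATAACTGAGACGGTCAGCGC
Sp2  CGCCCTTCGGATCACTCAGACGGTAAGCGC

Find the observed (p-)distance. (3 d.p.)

0.100

The sequences differ at 3 of 30 positions (sites 13, 17, 25).
p = 3/30 = 0.100.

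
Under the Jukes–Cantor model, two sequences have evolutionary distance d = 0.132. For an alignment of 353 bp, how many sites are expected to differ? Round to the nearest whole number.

43

Invert JC69: p = (3/4)(1 − e^(−4d/3)) = 0.75 × (1 − e^(-0.176)) = 0.75 × (1 − 0.838618) = 0.121037.
Expected differing sites = pL ≈ 0.121037 × 353 = 42.726061 ≈ 43.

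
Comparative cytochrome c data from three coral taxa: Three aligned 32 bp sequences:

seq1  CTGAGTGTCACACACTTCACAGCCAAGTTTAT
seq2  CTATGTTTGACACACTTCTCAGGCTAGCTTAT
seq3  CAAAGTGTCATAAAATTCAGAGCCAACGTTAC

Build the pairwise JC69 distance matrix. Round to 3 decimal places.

seq1–seq2: 8/32 sites differ → p = 0.25, d = −0.75 ln(1 − 0.333333) = 0.304098 ≈ 0.304.
seq1–seq3: 9/32 sites differ → p = 0.28125, d = −0.75 ln(1 − 0.375) = 0.352503 ≈ 0.353.
seq2–seq3: 14/32 sites differ → p = 0.4375, d = −0.75 ln(1 − 0.583333) = 0.656601 ≈ 0.657.

d(seq1,seq2) = 0.304, d(seq1,seq3) = 0.353, d(seq2,seq3) = 0.657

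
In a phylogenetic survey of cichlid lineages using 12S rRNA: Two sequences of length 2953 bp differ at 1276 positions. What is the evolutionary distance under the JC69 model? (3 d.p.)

0.644

p = 1276/2953 ≈ 0.432103.
d = −(3/4) ln(1 − 4p/3) = −0.75 ln(1 − 0.576137) = −0.75 ln(0.423863)
  = −0.75 × (-0.858345) = 0.643759 substitutions/site.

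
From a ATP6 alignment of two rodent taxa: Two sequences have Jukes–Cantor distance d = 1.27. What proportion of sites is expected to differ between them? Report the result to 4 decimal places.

0.6121

p = (3/4)(1 − e^(−4d/3)) = 0.75 × (1 − e^(-1.693333)) = 0.75 × (1 − 0.183906) = 0.612071.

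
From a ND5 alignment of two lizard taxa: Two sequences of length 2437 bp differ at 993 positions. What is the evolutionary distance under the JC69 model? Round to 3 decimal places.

p = 993/2437 ≈ 0.407468.
d = −(3/4) ln(1 − 4p/3) = −0.75 ln(1 − 0.543291) = −0.75 ln(0.456709)
  = −0.75 × (-0.783709) = 0.587782 substitutions/site.

0.588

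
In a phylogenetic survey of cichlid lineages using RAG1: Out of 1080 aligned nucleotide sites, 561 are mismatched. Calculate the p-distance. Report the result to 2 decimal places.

p = 561/1080 = 0.519444… ≈ 0.52 (to 2 d.p.).

0.52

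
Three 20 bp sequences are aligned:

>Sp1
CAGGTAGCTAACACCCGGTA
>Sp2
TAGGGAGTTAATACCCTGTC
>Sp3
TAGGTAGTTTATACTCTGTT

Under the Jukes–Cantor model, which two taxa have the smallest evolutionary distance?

Sp1–Sp2: 6/20 differ, p = 0.300, d = 0.383.
Sp1–Sp3: 7/20 differ, p = 0.350, d = 0.471.
Sp2–Sp3: 4/20 differ, p = 0.200, d = 0.233.
The smallest distance is between Sp2 and Sp3.

Sp2 and Sp3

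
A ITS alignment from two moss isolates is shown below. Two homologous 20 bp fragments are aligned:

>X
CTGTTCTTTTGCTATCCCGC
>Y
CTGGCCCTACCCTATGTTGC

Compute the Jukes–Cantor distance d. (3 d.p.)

0.687

The sequences differ at 9 of 20 sites (4, 5, 7, 9, 10, 11, 16, 17, 18), so p = 9/20 = 0.45.
d = −(3/4) ln(1 − 4p/3) = −0.75 ln(1 − 0.6) = −0.75 ln(0.4)
  = −0.75 × (-0.916291) = 0.687218 substitutions/site.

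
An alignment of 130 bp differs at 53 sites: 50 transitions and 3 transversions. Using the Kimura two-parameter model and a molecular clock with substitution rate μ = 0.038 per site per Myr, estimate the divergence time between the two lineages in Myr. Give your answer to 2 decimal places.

10.50

P = 50/130 ≈ 0.384615 and Q = 3/130 ≈ 0.023077.
Under the Kimura two-parameter model, d = −½ ln(1 − 2P − Q) − ¼ ln(1 − 2Q).
1 − 2P − Q = 0.207693, giving −½ ln(0.207693) = 0.785847.
1 − 2Q = 0.953846, giving −¼ ln(0.953846) = 0.011813.
d = 0.785847 + 0.011813 = 0.797660.
Under a molecular clock d = 2μt, so t = d/(2μ) = 0.797660 / (2 × 0.038) = 10.50 Myr.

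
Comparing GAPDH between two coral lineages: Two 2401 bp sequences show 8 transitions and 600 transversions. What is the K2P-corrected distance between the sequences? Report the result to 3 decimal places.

0.321

P = 8/2401 ≈ 0.003332 and Q = 600/2401 ≈ 0.249896.
Under the Kimura two-parameter model, d = −½ ln(1 − 2P − Q) − ¼ ln(1 − 2Q).
1 − 2P − Q = 0.74344, giving −½ ln(0.74344) = 0.148234.
1 − 2Q = 0.500208, giving −¼ ln(0.500208) = 0.173183.
d = 0.148234 + 0.173183 = 0.321417.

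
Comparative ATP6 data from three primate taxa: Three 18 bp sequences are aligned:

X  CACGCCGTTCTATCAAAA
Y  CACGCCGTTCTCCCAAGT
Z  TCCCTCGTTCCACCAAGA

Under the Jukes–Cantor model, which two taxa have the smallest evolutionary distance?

X–Y: 4/18 differ, p = 0.222, d = 0.264.
X–Z: 7/18 differ, p = 0.389, d = 0.548.
Y–Z: 7/18 differ, p = 0.389, d = 0.548.
The smallest distance is between X and Y.

X and Y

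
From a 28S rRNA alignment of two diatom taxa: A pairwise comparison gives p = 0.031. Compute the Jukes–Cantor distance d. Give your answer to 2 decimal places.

d = −(3/4) ln(1 − 4p/3) = −0.75 ln(1 − 0.041333) = −0.75 ln(0.958667)
  = −0.75 × (-0.042212) = 0.031659 substitutions/site.

0.03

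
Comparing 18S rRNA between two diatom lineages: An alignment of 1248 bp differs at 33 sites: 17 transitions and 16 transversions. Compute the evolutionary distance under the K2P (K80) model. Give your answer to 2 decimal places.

0.03

P = 17/1248 ≈ 0.013622 and Q = 16/1248 ≈ 0.012821.
Under the Kimura two-parameter model, d = −½ ln(1 − 2P − Q) − ¼ ln(1 − 2Q).
1 − 2P − Q = 0.959935, giving −½ ln(0.959935) = 0.020445.
1 − 2Q = 0.974358, giving −¼ ln(0.974358) = 0.006494.
d = 0.020445 + 0.006494 = 0.026939.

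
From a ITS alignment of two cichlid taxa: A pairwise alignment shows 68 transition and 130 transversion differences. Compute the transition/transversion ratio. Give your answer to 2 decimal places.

0.52

R = 68/130 = 0.523076… ≈ 0.52 (to 2 d.p.).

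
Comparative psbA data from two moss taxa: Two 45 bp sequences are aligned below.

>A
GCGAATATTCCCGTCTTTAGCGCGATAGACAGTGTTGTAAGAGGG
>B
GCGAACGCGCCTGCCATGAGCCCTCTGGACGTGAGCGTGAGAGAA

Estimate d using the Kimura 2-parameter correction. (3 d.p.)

Of 45 sites, 12 differences are transitions and 9 are transversions, so P = 12/45 ≈ 0.266667 and Q = 9/45 = 0.2.
Under the Kimura two-parameter model, d = −½ ln(1 − 2P − Q) − ¼ ln(1 − 2Q).
1 − 2P − Q = 0.266666, giving −½ ln(0.266666) = 0.660879.
1 − 2Q = 0.6, giving −¼ ln(0.6) = 0.127706.
d = 0.660879 + 0.127706 = 0.788585.

0.789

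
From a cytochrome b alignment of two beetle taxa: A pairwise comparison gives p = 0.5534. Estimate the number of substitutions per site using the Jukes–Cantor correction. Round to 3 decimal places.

1.004

d = −(3/4) ln(1 − 4p/3) = −0.75 ln(1 − 0.737867) = −0.75 ln(0.262133)
  = −0.75 × (-1.338903) = 1.004177 substitutions/site.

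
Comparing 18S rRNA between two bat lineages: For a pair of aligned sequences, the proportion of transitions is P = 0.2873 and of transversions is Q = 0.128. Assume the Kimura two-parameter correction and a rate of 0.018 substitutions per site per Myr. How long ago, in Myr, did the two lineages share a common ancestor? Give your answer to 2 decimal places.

Under the Kimura two-parameter model, d = −½ ln(1 − 2P − Q) − ¼ ln(1 − 2Q).
1 − 2P − Q = 0.2974, giving −½ ln(0.2974) = 0.606339.
1 − 2Q = 0.744, giving −¼ ln(0.744) = 0.073929.
d = 0.606339 + 0.073929 = 0.680268.
Under a molecular clock d = 2μt, so t = d/(2μ) = 0.680268 / (2 × 0.018) = 18.90 Myr.

18.90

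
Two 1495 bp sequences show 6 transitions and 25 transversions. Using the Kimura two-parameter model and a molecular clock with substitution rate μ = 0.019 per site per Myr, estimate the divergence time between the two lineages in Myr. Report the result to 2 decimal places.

0.55

P = 6/1495 ≈ 0.004013 and Q = 25/1495 ≈ 0.016722.
Under the Kimura two-parameter model, d = −½ ln(1 − 2P − Q) − ¼ ln(1 − 2Q).
1 − 2P − Q = 0.975252, giving −½ ln(0.975252) = 0.012530.
1 − 2Q = 0.966556, giving −¼ ln(0.966556) = 0.008504.
d = 0.012530 + 0.008504 = 0.021034.
Under a molecular clock d = 2μt, so t = d/(2μ) = 0.021034 / (2 × 0.019) = 0.55 Myr.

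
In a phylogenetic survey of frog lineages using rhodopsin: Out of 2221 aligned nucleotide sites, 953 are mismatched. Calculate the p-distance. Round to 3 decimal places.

p = 953/2221 = 0.429085… ≈ 0.429 (to 3 d.p.).

0.429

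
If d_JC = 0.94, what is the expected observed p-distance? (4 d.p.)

p = (3/4)(1 − e^(−4d/3)) = 0.75 × (1 − e^(-1.253333)) = 0.75 × (1 − 0.285551) = 0.535837.

0.5358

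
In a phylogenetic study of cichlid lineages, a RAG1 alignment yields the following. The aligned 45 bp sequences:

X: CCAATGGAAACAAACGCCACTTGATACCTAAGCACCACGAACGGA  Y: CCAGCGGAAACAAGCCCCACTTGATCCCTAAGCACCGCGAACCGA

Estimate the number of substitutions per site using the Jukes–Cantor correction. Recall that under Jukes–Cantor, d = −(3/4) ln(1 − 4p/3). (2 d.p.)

The sequences differ at 7 of 45 sites (4, 5, 14, 16, 26, 37, 43), so p = 7/45 ≈ 0.155556.
d = −(3/4) ln(1 − 4p/3) = −0.75 ln(1 − 0.207408) = −0.75 ln(0.792592)
  = −0.75 × (-0.232447) = 0.174335 substitutions/site.

0.17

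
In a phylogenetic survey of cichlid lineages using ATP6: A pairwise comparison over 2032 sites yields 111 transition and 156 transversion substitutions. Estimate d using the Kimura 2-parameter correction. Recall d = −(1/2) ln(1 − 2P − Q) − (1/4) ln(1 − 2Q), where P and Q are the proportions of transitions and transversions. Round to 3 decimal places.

P = 111/2032 ≈ 0.054626 and Q = 156/2032 ≈ 0.076772.
Under the Kimura two-parameter model, d = −½ ln(1 − 2P − Q) − ¼ ln(1 − 2Q).
1 − 2P − Q = 0.813976, giving −½ ln(0.813976) = 0.102912.
1 − 2Q = 0.846456, giving −¼ ln(0.846456) = 0.041674.
d = 0.102912 + 0.041674 = 0.144586.

0.145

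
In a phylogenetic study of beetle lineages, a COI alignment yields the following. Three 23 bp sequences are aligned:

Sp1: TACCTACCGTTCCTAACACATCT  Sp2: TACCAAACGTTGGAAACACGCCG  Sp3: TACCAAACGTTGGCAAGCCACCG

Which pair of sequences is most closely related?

Sp1–Sp2: 8/23 differ, p = 0.348, d = 0.467.
Sp1–Sp3: 9/23 differ, p = 0.391, d = 0.553.
Sp2–Sp3: 4/23 differ, p = 0.174, d = 0.198.
The smallest distance is between Sp2 and Sp3.

Sp2 and Sp3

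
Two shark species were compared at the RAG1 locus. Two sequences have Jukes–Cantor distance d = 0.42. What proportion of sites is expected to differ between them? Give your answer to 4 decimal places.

p = (3/4)(1 − e^(−4d/3)) = 0.75 × (1 − e^(-0.56)) = 0.75 × (1 − 0.571209) = 0.321593.

0.3216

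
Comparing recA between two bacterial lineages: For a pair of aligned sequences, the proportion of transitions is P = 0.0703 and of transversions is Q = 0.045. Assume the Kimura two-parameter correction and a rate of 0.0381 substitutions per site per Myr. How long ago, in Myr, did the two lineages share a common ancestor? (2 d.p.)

1.66

Under the Kimura two-parameter model, d = −½ ln(1 − 2P − Q) − ¼ ln(1 − 2Q).
1 − 2P − Q = 0.8144, giving −½ ln(0.8144) = 0.102652.
1 − 2Q = 0.91, giving −¼ ln(0.91) = 0.023578.
d = 0.102652 + 0.023578 = 0.126230.
Under a molecular clock d = 2μt, so t = d/(2μ) = 0.126230 / (2 × 0.0381) = 1.66 Myr.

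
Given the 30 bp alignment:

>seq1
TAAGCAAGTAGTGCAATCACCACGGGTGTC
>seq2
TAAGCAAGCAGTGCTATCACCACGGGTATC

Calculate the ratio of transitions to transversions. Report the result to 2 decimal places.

Transitions are A↔G and C↔T; transversions are all other mismatches.
Transitions: 2. Transversions: 1.
R = 2/1 = 2.00.

2.00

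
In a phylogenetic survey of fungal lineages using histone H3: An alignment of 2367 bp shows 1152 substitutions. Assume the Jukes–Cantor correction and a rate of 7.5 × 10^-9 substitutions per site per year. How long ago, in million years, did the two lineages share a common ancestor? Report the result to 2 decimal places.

p = 1152/2367 ≈ 0.486692.
d = −(3/4) ln(1 − 4p/3) = −0.75 ln(1 − 0.648923) = −0.75 ln(0.351077)
  = −0.75 × (-1.046750) = 0.785063 substitutions/site.
Under a molecular clock d = 2μt, so t = d/(2μ) = 0.785063 / (2 × 7.5 × 10^-9) = 52.34 million years.

52.34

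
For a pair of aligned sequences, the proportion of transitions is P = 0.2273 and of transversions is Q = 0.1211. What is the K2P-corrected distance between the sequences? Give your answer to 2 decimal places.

0.50

Under the Kimura two-parameter model, d = −½ ln(1 − 2P − Q) − ¼ ln(1 − 2Q).
1 − 2P − Q = 0.4243, giving −½ ln(0.4243) = 0.428657.
1 − 2Q = 0.7578, giving −¼ ln(0.7578) = 0.069334.
d = 0.428657 + 0.069334 = 0.497991.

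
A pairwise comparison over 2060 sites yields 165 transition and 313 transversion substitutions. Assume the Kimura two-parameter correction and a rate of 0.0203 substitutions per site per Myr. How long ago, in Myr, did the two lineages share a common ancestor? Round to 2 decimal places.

P = 165/2060 ≈ 0.080097 and Q = 313/2060 ≈ 0.151942.
Under the Kimura two-parameter model, d = −½ ln(1 − 2P − Q) − ¼ ln(1 − 2Q).
1 − 2P − Q = 0.687864, giving −½ ln(0.687864) = 0.187082.
1 − 2Q = 0.696116, giving −¼ ln(0.696116) = 0.090560.
d = 0.187082 + 0.090560 = 0.277642.
Under a molecular clock d = 2μt, so t = d/(2μ) = 0.277642 / (2 × 0.0203) = 6.84 Myr.

6.84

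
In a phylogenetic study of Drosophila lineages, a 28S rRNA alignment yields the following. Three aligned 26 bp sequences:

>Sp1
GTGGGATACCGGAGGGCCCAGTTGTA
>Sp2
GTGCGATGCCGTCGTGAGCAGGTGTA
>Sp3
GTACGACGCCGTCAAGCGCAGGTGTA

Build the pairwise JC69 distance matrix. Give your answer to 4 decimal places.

Sp1–Sp2: 8/26 sites differ → p ≈ 0.307692, d = −0.75 ln(1 − 0.410256) = 0.396050 ≈ 0.3961.
Sp1–Sp3: 10/26 sites differ → p ≈ 0.384615, d = −0.75 ln(1 − 0.51282) = 0.539341 ≈ 0.5393.
Sp2–Sp3: 5/26 sites differ → p ≈ 0.192308, d = −0.75 ln(1 − 0.256411) = 0.222200 ≈ 0.2222.

d(Sp1,Sp2) = 0.3961, d(Sp1,Sp3) = 0.5393, d(Sp2,Sp3) = 0.2222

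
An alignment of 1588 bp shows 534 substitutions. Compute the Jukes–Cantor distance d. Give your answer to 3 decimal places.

p = 534/1588 ≈ 0.336272.
d = −(3/4) ln(1 − 4p/3) = −0.75 ln(1 − 0.448363) = −0.75 ln(0.551637)
  = −0.75 × (-0.594865) = 0.446149 substitutions/site.

0.446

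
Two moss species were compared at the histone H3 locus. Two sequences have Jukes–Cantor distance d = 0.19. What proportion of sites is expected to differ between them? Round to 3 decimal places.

p = (3/4)(1 − e^(−4d/3)) = 0.75 × (1 − e^(-0.253333)) = 0.75 × (1 − 0.776209) = 0.167843.

0.168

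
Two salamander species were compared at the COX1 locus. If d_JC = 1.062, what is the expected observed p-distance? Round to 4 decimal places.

0.5680

p = (3/4)(1 − e^(−4d/3)) = 0.75 × (1 − e^(-1.416)) = 0.75 × (1 − 0.242683) = 0.567988.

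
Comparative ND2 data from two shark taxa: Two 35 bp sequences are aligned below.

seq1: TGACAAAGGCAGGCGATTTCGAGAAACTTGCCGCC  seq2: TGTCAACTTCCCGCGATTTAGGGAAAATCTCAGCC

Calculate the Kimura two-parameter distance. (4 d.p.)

Of 35 sites, 2 differences are transitions and 10 are transversions, so P = 2/35 ≈ 0.057143 and Q = 10/35 ≈ 0.285714.
Under the Kimura two-parameter model, d = −½ ln(1 − 2P − Q) − ¼ ln(1 − 2Q).
1 − 2P − Q = 0.6, giving −½ ln(0.6) = 0.255413.
1 − 2Q = 0.428572, giving −¼ ln(0.428572) = 0.211824.
d = 0.255413 + 0.211824 = 0.467237.

0.4672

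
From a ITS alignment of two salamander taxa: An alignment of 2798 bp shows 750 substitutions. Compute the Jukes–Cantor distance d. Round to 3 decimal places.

p = 750/2798 ≈ 0.268049.
d = −(3/4) ln(1 − 4p/3) = −0.75 ln(1 − 0.357399) = −0.75 ln(0.642601)
  = −0.75 × (-0.442231) = 0.331673 substitutions/site.

0.332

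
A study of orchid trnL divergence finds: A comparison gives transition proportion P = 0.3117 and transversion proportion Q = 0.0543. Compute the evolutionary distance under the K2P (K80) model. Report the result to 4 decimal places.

Under the Kimura two-parameter model, d = −½ ln(1 − 2P − Q) − ¼ ln(1 − 2Q).
1 − 2P − Q = 0.3223, giving −½ ln(0.3223) = 0.566136.
1 − 2Q = 0.8914, giving −¼ ln(0.8914) = 0.028741.
d = 0.566136 + 0.028741 = 0.594877.

0.5949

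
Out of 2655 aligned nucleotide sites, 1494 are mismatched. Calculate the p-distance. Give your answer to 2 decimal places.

0.56

p = 1494/2655 = 0.562711… ≈ 0.56 (to 2 d.p.).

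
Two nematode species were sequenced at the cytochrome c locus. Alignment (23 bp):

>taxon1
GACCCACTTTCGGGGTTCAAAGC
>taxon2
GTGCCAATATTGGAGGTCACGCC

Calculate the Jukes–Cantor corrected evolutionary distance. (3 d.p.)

0.650

The sequences differ at 10 of 23 sites (2, 3, 7, 9, 11, 14, 16, 20, 21, 22), so p = 10/23 ≈ 0.434783.
d = −(3/4) ln(1 − 4p/3) = −0.75 ln(1 − 0.579711) = −0.75 ln(0.420289)
  = −0.75 × (-0.866813) = 0.650110 substitutions/site.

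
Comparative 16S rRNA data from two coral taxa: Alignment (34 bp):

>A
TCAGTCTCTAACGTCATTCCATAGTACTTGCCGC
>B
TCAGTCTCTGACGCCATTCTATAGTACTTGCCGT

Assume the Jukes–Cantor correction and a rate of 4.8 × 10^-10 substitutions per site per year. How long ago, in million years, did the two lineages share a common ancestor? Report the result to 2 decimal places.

The sequences differ at 4 of 34 sites (10, 14, 20, 34), so p = 4/34 ≈ 0.117647.
d = −(3/4) ln(1 − 4p/3) = −0.75 ln(1 − 0.156863) = −0.75 ln(0.843137)
  = −0.75 × (-0.170626) = 0.127970 substitutions/site.
Under a molecular clock d = 2μt, so t = d/(2μ) = 0.127970 / (2 × 4.8 × 10^-10) = 133.30 million years.

133.30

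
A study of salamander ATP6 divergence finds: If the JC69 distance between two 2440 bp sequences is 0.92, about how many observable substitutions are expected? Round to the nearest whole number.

Invert JC69: p = (3/4)(1 − e^(−4d/3)) = 0.75 × (1 − e^(-1.226667)) = 0.75 × (1 − 0.293268) = 0.530049.
Expected differing sites = pL ≈ 0.530049 × 2440 = 1293.31956 ≈ 1293.

1293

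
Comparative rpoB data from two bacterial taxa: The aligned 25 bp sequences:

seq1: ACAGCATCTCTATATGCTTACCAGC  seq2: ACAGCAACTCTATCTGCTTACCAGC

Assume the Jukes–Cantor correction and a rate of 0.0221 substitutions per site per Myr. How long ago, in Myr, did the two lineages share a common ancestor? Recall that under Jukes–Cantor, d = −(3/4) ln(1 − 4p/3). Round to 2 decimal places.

The sequences differ at 2 of 25 sites (7, 14), so p = 2/25 = 0.08.
d = −(3/4) ln(1 − 4p/3) = −0.75 ln(1 − 0.106667) = −0.75 ln(0.893333)
  = −0.75 × (-0.112796) = 0.084597 substitutions/site.
Under a molecular clock d = 2μt, so t = d/(2μ) = 0.084597 / (2 × 0.0221) = 1.91 Myr.

1.91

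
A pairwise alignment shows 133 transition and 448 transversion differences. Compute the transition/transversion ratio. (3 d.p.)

R = 133/448 = 0.296875 ≈ 0.297 (to 3 d.p.).

0.297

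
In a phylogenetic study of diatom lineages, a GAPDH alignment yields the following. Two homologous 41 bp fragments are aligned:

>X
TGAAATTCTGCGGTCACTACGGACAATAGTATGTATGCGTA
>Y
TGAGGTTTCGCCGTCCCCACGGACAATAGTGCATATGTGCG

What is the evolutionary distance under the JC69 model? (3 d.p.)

The sequences differ at 13 of 41 sites, so p = 13/41 ≈ 0.317073.
d = −(3/4) ln(1 − 4p/3) = −0.75 ln(1 − 0.422764) = −0.75 ln(0.577236)
  = −0.75 × (-0.549504) = 0.412128 substitutions/site.

0.412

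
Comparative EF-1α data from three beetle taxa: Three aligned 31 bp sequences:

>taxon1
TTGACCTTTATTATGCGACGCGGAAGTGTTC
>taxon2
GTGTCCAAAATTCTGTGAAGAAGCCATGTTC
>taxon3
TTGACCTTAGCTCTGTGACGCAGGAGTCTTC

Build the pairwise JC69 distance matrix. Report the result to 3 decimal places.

taxon1–taxon2: 13/31 sites differ → p ≈ 0.419355, d = −0.75 ln(1 − 0.55914) = 0.614271 ≈ 0.614.
taxon1–taxon3: 8/31 sites differ → p ≈ 0.258065, d = −0.75 ln(1 − 0.344087) = 0.316295 ≈ 0.316.
taxon2–taxon3: 12/31 sites differ → p ≈ 0.387097, d = −0.75 ln(1 − 0.516129) = 0.544453 ≈ 0.544.

d(taxon1,taxon2) = 0.614, d(taxon1,taxon3) = 0.316, d(taxon2,taxon3) = 0.544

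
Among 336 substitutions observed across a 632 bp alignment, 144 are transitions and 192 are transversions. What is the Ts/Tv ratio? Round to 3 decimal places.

R = 144/192 = 0.750.

0.750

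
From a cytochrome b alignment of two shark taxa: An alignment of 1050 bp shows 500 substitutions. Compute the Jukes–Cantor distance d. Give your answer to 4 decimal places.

p = 500/1050 ≈ 0.47619.
d = −(3/4) ln(1 − 4p/3) = −0.75 ln(1 − 0.63492) = −0.75 ln(0.36508)
  = −0.75 × (-1.007639) = 0.755729 substitutions/site.

0.7557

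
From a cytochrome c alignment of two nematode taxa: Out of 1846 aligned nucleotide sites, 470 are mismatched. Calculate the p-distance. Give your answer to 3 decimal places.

p = 470/1846 = 0.254604… ≈ 0.255 (to 3 d.p.).

0.255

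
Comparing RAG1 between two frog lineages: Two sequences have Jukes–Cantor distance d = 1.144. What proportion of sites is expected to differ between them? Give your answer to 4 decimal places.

0.5868

p = (3/4)(1 − e^(−4d/3)) = 0.75 × (1 − e^(-1.525333)) = 0.75 × (1 − 0.217549) = 0.586838.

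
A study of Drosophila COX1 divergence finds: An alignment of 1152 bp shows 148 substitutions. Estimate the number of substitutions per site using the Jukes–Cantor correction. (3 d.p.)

p = 148/1152 ≈ 0.128472.
d = −(3/4) ln(1 − 4p/3) = −0.75 ln(1 − 0.171296) = −0.75 ln(0.828704)
  = −0.75 × (-0.187892) = 0.140919 substitutions/site.

0.141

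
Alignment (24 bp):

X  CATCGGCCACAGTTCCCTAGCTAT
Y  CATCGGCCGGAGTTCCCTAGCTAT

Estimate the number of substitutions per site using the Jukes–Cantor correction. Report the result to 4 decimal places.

The sequences differ at 2 of 24 sites (9, 10), so p = 2/24 ≈ 0.083333.
d = −(3/4) ln(1 − 4p/3) = −0.75 ln(1 − 0.111111) = −0.75 ln(0.888889)
  = −0.75 × (-0.117783) = 0.088337 substitutions/site.

0.0883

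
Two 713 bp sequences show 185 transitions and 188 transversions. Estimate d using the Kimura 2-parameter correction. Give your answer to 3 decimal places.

0.950

P = 185/713 ≈ 0.259467 and Q = 188/713 ≈ 0.263675.
Under the Kimura two-parameter model, d = −½ ln(1 − 2P − Q) − ¼ ln(1 − 2Q).
1 − 2P − Q = 0.217391, giving −½ ln(0.217391) = 0.763029.
1 − 2Q = 0.47265, giving −¼ ln(0.47265) = 0.187350.
d = 0.763029 + 0.187350 = 0.950379.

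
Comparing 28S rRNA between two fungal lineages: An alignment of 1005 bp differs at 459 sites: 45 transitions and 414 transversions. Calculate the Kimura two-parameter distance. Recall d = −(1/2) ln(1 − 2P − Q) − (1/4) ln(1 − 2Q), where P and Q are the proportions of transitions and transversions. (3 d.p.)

0.782

P = 45/1005 ≈ 0.044776 and Q = 414/1005 ≈ 0.41194.
Under the Kimura two-parameter model, d = −½ ln(1 − 2P − Q) − ¼ ln(1 − 2Q).
1 − 2P − Q = 0.498508, giving −½ ln(0.498508) = 0.348068.
1 − 2Q = 0.17612, giving −¼ ln(0.17612) = 0.434147.
d = 0.348068 + 0.434147 = 0.782215.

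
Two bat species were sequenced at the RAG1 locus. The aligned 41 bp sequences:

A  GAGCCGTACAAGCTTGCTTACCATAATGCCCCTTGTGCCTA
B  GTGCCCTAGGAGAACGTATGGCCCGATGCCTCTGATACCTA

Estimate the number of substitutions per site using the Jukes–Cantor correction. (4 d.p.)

The sequences differ at 18 of 41 sites, so p = 18/41 ≈ 0.439024.
d = −(3/4) ln(1 − 4p/3) = −0.75 ln(1 − 0.585365) = −0.75 ln(0.414635)
  = −0.75 × (-0.880357) = 0.660268 substitutions/site.

0.6603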